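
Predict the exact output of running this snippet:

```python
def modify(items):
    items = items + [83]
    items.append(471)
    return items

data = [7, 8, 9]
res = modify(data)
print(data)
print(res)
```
[7, 8, 9]
[7, 8, 9, 83, 471]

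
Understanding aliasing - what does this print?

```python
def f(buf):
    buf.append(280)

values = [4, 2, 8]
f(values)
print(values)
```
[4, 2, 8, 280]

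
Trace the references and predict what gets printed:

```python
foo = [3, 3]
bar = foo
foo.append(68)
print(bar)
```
[3, 3, 68]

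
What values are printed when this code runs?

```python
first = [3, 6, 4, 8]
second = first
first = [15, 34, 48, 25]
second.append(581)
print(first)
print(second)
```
[15, 34, 48, 25]
[3, 6, 4, 8, 581]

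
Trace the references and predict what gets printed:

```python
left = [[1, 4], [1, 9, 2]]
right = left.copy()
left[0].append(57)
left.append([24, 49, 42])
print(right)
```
[[1, 4, 57], [1, 9, 2]]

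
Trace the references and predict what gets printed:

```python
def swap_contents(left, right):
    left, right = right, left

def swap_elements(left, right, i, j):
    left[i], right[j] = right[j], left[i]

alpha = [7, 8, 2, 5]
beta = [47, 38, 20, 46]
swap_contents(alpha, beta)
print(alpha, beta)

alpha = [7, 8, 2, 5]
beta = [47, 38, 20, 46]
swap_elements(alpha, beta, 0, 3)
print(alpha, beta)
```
[7, 8, 2, 5] [47, 38, 20, 46]
[46, 8, 2, 5] [47, 38, 20, 7]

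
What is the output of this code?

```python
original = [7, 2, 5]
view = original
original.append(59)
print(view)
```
[7, 2, 5, 59]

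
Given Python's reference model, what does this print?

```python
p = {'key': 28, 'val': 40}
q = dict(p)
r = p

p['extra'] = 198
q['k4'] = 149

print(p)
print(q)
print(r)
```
{'key': 28, 'val': 40, 'extra': 198}
{'key': 28, 'val': 40, 'k4': 149}
{'key': 28, 'val': 40, 'extra': 198}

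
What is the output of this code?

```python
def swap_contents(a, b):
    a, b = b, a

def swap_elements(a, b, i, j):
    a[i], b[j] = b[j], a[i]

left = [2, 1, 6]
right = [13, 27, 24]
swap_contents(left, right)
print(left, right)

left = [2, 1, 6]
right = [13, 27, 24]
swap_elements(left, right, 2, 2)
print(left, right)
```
[2, 1, 6] [13, 27, 24]
[2, 1, 24] [13, 27, 6]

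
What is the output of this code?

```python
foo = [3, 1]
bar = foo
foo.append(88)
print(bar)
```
[3, 1, 88]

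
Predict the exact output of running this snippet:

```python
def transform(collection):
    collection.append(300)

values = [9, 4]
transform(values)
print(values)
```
[9, 4, 300]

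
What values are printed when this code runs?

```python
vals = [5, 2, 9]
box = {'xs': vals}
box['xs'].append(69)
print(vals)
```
[5, 2, 9, 69]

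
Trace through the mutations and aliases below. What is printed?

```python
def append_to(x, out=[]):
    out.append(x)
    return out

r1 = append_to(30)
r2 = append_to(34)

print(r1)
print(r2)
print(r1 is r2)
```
[30, 34]
[30, 34]
True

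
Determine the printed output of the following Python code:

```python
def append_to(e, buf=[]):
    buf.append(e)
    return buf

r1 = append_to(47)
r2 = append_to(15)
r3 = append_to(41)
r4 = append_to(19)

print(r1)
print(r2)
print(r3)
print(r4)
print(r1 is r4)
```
[47, 15, 41, 19]
[47, 15, 41, 19]
[47, 15, 41, 19]
[47, 15, 41, 19]
True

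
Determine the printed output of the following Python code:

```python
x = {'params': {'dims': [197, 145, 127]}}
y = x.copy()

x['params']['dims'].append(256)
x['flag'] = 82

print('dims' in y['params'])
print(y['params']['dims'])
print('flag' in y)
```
True
[197, 145, 127, 256]
False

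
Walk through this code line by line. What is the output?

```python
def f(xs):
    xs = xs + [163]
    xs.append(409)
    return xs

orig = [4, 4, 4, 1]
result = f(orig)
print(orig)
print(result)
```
[4, 4, 4, 1]
[4, 4, 4, 1, 163, 409]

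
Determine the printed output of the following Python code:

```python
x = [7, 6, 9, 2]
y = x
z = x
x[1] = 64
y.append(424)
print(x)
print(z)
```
[7, 64, 9, 2, 424]
[7, 64, 9, 2, 424]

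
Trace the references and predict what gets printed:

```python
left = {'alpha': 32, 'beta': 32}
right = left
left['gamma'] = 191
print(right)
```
{'alpha': 32, 'beta': 32, 'gamma': 191}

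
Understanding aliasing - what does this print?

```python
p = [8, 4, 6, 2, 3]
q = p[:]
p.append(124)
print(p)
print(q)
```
[8, 4, 6, 2, 3, 124]
[8, 4, 6, 2, 3]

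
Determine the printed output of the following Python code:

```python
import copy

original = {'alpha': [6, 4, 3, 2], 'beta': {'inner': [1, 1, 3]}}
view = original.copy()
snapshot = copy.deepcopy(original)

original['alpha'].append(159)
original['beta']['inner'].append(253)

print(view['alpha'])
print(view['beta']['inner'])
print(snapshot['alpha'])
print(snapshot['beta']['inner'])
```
[6, 4, 3, 2, 159]
[1, 1, 3, 253]
[6, 4, 3, 2]
[1, 1, 3]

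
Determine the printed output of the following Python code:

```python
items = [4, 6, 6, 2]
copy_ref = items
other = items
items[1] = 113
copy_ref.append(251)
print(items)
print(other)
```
[4, 113, 6, 2, 251]
[4, 113, 6, 2, 251]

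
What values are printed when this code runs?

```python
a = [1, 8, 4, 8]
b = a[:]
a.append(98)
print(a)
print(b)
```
[1, 8, 4, 8, 98]
[1, 8, 4, 8]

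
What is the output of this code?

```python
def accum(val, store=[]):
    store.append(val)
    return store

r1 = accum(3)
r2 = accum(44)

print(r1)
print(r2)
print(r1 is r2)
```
[3, 44]
[3, 44]
True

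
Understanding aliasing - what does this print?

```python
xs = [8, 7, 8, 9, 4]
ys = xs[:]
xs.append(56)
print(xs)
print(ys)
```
[8, 7, 8, 9, 4, 56]
[8, 7, 8, 9, 4]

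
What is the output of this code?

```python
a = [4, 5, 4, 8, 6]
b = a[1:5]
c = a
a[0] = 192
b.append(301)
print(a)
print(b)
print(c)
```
[192, 5, 4, 8, 6]
[5, 4, 8, 6, 301]
[192, 5, 4, 8, 6]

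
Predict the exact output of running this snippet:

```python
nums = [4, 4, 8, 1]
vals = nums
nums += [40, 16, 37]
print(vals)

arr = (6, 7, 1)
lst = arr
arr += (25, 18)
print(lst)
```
[4, 4, 8, 1, 40, 16, 37]
(6, 7, 1)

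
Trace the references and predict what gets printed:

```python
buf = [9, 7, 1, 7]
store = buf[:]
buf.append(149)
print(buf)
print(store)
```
[9, 7, 1, 7, 149]
[9, 7, 1, 7]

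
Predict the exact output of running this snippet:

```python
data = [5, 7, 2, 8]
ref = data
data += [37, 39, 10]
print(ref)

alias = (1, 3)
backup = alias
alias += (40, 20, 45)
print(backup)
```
[5, 7, 2, 8, 37, 39, 10]
(1, 3)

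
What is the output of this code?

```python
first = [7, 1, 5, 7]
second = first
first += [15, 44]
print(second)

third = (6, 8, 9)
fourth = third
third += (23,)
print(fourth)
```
[7, 1, 5, 7, 15, 44]
(6, 8, 9)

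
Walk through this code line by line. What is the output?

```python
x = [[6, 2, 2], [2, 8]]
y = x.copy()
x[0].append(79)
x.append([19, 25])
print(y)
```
[[6, 2, 2, 79], [2, 8]]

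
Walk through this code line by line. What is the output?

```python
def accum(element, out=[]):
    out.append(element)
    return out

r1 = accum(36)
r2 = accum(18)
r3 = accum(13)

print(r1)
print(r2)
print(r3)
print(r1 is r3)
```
[36, 18, 13]
[36, 18, 13]
[36, 18, 13]
True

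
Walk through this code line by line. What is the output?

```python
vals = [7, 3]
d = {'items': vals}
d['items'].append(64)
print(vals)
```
[7, 3, 64]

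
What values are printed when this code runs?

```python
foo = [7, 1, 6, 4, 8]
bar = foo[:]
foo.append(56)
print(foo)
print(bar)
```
[7, 1, 6, 4, 8, 56]
[7, 1, 6, 4, 8]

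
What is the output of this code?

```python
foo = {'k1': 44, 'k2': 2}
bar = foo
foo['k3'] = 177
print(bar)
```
{'k1': 44, 'k2': 2, 'k3': 177}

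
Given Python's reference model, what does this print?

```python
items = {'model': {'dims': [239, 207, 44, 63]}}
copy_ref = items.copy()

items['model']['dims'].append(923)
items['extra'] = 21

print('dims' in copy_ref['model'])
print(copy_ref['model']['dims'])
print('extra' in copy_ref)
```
True
[239, 207, 44, 63, 923]
False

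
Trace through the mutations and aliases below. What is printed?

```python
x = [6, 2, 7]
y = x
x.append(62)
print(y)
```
[6, 2, 7, 62]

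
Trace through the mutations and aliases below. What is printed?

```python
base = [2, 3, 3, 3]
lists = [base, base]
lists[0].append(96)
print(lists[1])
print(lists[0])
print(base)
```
[2, 3, 3, 3, 96]
[2, 3, 3, 3, 96]
[2, 3, 3, 3, 96]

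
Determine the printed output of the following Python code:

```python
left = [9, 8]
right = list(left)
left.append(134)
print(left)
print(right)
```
[9, 8, 134]
[9, 8]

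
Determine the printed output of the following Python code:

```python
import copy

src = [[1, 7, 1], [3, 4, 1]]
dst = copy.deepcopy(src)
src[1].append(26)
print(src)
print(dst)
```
[[1, 7, 1], [3, 4, 1, 26]]
[[1, 7, 1], [3, 4, 1]]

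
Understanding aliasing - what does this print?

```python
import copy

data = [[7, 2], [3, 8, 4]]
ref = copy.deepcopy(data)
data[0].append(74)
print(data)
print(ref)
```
[[7, 2, 74], [3, 8, 4]]
[[7, 2], [3, 8, 4]]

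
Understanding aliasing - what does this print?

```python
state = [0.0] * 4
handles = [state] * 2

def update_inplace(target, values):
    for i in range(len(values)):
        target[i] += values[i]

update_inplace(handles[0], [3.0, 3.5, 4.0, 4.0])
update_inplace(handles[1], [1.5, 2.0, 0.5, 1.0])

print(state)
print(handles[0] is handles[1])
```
[4.5, 5.5, 4.5, 5.0]
True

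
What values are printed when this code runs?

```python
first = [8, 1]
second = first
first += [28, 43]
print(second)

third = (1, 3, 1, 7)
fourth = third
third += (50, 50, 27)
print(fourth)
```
[8, 1, 28, 43]
(1, 3, 1, 7)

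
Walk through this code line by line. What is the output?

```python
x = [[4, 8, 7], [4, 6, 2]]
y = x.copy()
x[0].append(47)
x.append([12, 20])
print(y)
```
[[4, 8, 7, 47], [4, 6, 2]]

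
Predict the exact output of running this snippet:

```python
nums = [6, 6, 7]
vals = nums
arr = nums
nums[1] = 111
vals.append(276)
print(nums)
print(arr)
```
[6, 111, 7, 276]
[6, 111, 7, 276]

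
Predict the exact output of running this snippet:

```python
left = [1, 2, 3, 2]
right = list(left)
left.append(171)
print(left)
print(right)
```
[1, 2, 3, 2, 171]
[1, 2, 3, 2]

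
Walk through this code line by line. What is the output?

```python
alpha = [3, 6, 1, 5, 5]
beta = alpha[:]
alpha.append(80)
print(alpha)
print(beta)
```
[3, 6, 1, 5, 5, 80]
[3, 6, 1, 5, 5]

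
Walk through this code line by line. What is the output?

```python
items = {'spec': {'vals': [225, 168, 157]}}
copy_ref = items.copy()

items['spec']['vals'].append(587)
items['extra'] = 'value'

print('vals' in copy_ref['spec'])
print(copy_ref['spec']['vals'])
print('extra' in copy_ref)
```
True
[225, 168, 157, 587]
False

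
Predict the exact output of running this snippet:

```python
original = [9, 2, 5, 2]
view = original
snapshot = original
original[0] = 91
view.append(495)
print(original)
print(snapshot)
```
[91, 2, 5, 2, 495]
[91, 2, 5, 2, 495]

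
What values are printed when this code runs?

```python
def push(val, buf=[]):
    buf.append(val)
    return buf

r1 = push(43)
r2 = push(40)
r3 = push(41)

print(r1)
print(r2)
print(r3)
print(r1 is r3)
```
[43, 40, 41]
[43, 40, 41]
[43, 40, 41]
True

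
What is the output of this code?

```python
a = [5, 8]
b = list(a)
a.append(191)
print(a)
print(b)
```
[5, 8, 191]
[5, 8]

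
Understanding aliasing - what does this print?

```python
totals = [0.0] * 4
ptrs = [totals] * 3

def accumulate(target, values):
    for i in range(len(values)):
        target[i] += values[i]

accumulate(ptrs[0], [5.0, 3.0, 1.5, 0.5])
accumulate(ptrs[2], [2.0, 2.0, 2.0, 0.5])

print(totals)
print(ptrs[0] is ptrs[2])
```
[7.0, 5.0, 3.5, 1.0]
True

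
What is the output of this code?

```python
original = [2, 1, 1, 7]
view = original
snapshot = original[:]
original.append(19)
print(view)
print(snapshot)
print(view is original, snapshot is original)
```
[2, 1, 1, 7, 19]
[2, 1, 1, 7]
True False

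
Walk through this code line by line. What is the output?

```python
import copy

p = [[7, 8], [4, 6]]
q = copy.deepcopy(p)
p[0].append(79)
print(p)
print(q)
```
[[7, 8, 79], [4, 6]]
[[7, 8], [4, 6]]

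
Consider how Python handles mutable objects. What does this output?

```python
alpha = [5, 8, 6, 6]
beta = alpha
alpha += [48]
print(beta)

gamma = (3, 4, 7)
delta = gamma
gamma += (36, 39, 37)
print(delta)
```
[5, 8, 6, 6, 48]
(3, 4, 7)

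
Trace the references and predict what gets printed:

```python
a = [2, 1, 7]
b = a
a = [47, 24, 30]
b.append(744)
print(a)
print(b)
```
[47, 24, 30]
[2, 1, 7, 744]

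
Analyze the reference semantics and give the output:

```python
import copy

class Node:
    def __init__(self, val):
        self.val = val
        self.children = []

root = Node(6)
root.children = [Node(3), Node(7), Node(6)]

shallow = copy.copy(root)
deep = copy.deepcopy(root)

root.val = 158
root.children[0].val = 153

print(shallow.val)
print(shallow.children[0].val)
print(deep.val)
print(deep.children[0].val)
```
6
153
6
3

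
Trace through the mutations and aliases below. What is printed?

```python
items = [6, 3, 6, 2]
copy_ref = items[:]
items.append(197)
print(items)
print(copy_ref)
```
[6, 3, 6, 2, 197]
[6, 3, 6, 2]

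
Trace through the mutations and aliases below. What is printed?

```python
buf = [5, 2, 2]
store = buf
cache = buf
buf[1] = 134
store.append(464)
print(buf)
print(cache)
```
[5, 134, 2, 464]
[5, 134, 2, 464]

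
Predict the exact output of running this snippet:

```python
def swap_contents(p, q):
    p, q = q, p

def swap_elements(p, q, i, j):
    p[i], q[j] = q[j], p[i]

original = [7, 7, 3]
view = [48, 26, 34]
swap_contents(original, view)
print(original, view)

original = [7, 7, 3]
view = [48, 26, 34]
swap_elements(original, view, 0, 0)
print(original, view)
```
[7, 7, 3] [48, 26, 34]
[48, 7, 3] [7, 26, 34]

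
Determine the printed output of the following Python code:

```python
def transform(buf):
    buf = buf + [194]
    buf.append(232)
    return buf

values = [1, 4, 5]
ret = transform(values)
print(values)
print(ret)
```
[1, 4, 5]
[1, 4, 5, 194, 232]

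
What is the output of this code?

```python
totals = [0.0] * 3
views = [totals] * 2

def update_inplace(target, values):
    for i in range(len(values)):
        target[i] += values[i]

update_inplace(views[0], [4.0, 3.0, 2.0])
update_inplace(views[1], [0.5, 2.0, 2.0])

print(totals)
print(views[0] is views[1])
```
[4.5, 5.0, 4.0]
True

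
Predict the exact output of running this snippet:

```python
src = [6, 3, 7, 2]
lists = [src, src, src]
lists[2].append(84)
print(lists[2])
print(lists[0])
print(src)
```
[6, 3, 7, 2, 84]
[6, 3, 7, 2, 84]
[6, 3, 7, 2, 84]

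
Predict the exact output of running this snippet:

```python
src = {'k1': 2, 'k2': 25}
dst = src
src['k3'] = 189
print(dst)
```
{'k1': 2, 'k2': 25, 'k3': 189}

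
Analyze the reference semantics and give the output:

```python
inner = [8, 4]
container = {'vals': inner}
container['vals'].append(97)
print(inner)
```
[8, 4, 97]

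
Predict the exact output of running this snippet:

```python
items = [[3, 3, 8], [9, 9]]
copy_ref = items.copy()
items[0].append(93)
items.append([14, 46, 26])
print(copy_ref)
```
[[3, 3, 8, 93], [9, 9]]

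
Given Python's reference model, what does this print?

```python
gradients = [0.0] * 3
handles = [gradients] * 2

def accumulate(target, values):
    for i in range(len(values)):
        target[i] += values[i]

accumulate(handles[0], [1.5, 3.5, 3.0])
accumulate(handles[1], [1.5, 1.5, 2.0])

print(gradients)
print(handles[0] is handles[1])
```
[3.0, 5.0, 5.0]
True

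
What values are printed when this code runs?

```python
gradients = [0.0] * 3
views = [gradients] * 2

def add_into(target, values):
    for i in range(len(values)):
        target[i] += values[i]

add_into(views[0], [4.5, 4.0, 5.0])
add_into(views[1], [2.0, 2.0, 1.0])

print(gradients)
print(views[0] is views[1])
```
[6.5, 6.0, 6.0]
True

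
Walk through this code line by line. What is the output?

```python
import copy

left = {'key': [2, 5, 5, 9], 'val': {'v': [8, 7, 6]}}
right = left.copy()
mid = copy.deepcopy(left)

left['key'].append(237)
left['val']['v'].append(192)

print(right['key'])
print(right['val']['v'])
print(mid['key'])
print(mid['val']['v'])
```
[2, 5, 5, 9, 237]
[8, 7, 6, 192]
[2, 5, 5, 9]
[8, 7, 6]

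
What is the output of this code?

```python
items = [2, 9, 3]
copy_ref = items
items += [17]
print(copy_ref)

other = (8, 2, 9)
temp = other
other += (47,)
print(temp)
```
[2, 9, 3, 17]
(8, 2, 9)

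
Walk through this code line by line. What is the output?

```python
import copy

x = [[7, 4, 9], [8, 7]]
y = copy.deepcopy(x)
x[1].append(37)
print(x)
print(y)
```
[[7, 4, 9], [8, 7, 37]]
[[7, 4, 9], [8, 7]]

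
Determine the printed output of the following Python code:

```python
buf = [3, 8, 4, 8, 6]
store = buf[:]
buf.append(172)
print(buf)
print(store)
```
[3, 8, 4, 8, 6, 172]
[3, 8, 4, 8, 6]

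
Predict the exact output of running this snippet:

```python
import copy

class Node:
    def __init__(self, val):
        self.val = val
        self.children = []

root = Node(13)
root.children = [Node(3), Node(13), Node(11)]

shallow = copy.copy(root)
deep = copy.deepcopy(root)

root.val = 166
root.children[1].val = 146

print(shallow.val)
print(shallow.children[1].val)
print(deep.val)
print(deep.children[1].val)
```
13
146
13
13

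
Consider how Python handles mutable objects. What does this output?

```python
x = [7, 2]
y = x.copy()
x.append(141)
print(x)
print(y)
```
[7, 2, 141]
[7, 2]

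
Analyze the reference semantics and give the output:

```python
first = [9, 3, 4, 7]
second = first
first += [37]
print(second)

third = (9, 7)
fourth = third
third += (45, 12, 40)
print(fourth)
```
[9, 3, 4, 7, 37]
(9, 7)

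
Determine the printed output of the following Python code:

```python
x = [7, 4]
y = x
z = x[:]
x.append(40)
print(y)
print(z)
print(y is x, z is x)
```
[7, 4, 40]
[7, 4]
True False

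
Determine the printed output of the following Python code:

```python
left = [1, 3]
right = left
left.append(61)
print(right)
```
[1, 3, 61]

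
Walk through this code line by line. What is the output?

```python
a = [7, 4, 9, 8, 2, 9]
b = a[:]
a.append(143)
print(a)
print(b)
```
[7, 4, 9, 8, 2, 9, 143]
[7, 4, 9, 8, 2, 9]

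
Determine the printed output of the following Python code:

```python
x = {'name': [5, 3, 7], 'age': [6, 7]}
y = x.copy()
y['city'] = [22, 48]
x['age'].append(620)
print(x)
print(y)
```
{'name': [5, 3, 7], 'age': [6, 7, 620]}
{'name': [5, 3, 7], 'age': [6, 7, 620], 'city': [22, 48]}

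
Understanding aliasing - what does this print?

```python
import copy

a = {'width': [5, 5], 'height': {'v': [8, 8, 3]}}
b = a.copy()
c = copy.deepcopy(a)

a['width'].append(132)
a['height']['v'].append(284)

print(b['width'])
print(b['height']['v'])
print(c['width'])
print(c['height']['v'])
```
[5, 5, 132]
[8, 8, 3, 284]
[5, 5]
[8, 8, 3]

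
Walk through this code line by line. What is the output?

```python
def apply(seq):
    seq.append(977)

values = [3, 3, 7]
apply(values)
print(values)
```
[3, 3, 7, 977]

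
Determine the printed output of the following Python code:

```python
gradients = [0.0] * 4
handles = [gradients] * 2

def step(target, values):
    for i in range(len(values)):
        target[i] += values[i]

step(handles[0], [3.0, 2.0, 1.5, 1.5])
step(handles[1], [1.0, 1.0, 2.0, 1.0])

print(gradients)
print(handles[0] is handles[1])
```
[4.0, 3.0, 3.5, 2.5]
True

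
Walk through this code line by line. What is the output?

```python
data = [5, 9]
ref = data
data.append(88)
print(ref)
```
[5, 9, 88]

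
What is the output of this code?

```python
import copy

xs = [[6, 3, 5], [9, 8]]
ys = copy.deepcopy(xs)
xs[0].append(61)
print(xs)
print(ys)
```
[[6, 3, 5, 61], [9, 8]]
[[6, 3, 5], [9, 8]]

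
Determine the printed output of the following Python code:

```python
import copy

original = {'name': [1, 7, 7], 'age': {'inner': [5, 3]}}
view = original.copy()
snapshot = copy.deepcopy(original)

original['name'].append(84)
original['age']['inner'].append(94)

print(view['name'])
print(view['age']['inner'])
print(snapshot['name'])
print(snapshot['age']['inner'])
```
[1, 7, 7, 84]
[5, 3, 94]
[1, 7, 7]
[5, 3]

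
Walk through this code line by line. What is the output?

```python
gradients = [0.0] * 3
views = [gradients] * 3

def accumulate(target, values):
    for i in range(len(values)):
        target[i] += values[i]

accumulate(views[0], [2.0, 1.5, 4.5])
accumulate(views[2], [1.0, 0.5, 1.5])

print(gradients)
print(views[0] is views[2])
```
[3.0, 2.0, 6.0]
True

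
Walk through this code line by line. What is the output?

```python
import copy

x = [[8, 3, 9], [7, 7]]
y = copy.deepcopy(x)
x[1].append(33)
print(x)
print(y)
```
[[8, 3, 9], [7, 7, 33]]
[[8, 3, 9], [7, 7]]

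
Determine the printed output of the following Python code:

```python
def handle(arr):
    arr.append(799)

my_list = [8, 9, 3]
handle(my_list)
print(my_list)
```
[8, 9, 3, 799]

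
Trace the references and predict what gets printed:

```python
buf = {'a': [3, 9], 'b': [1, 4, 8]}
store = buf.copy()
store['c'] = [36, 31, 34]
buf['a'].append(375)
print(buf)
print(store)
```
{'a': [3, 9, 375], 'b': [1, 4, 8]}
{'a': [3, 9, 375], 'b': [1, 4, 8], 'c': [36, 31, 34]}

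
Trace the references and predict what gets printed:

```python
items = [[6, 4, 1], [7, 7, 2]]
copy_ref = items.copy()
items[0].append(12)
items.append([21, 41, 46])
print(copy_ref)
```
[[6, 4, 1, 12], [7, 7, 2]]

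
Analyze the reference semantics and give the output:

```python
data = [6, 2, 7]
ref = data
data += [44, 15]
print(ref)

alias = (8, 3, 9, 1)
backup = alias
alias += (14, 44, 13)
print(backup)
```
[6, 2, 7, 44, 15]
(8, 3, 9, 1)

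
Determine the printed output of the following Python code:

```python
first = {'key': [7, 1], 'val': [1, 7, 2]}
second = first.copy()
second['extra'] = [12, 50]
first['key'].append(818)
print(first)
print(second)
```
{'key': [7, 1, 818], 'val': [1, 7, 2]}
{'key': [7, 1, 818], 'val': [1, 7, 2], 'extra': [12, 50]}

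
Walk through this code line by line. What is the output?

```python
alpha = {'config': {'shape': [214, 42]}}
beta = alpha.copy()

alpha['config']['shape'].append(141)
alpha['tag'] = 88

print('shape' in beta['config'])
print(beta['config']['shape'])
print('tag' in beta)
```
True
[214, 42, 141]
False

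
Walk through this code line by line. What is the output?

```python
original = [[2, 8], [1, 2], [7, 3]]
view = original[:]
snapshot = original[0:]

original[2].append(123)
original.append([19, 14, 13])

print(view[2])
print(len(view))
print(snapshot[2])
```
[7, 3, 123]
3
[7, 3, 123]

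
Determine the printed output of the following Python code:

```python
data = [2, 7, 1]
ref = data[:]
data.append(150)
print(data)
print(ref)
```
[2, 7, 1, 150]
[2, 7, 1]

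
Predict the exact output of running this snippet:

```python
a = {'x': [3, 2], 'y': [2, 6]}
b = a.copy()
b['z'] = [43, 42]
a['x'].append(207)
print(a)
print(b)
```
{'x': [3, 2, 207], 'y': [2, 6]}
{'x': [3, 2, 207], 'y': [2, 6], 'z': [43, 42]}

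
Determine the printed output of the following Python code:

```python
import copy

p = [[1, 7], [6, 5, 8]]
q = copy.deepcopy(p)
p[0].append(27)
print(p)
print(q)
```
[[1, 7, 27], [6, 5, 8]]
[[1, 7], [6, 5, 8]]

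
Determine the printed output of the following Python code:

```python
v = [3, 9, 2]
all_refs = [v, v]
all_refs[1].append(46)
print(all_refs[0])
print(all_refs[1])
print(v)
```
[3, 9, 2, 46]
[3, 9, 2, 46]
[3, 9, 2, 46]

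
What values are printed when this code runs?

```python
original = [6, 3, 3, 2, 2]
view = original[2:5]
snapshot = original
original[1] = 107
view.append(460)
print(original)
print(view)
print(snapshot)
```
[6, 107, 3, 2, 2]
[3, 2, 2, 460]
[6, 107, 3, 2, 2]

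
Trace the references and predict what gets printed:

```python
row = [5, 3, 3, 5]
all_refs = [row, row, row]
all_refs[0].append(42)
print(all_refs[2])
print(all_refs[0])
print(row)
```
[5, 3, 3, 5, 42]
[5, 3, 3, 5, 42]
[5, 3, 3, 5, 42]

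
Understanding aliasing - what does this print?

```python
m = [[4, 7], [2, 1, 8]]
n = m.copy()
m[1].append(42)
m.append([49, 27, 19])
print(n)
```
[[4, 7], [2, 1, 8, 42]]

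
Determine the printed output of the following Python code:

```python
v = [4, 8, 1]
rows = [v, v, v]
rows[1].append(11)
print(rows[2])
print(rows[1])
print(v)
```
[4, 8, 1, 11]
[4, 8, 1, 11]
[4, 8, 1, 11]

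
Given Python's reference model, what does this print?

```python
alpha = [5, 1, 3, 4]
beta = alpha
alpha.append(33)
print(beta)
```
[5, 1, 3, 4, 33]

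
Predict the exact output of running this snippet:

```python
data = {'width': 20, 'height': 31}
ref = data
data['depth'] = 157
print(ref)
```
{'width': 20, 'height': 31, 'depth': 157}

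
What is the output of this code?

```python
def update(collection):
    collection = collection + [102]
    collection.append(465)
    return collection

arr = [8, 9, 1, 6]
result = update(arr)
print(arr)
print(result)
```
[8, 9, 1, 6]
[8, 9, 1, 6, 102, 465]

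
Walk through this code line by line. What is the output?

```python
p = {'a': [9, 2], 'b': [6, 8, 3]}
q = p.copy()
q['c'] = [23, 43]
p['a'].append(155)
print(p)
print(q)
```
{'a': [9, 2, 155], 'b': [6, 8, 3]}
{'a': [9, 2, 155], 'b': [6, 8, 3], 'c': [23, 43]}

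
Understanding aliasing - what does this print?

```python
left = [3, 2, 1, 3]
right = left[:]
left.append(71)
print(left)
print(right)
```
[3, 2, 1, 3, 71]
[3, 2, 1, 3]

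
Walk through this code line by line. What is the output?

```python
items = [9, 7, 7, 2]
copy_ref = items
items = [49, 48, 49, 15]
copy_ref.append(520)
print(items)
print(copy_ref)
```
[49, 48, 49, 15]
[9, 7, 7, 2, 520]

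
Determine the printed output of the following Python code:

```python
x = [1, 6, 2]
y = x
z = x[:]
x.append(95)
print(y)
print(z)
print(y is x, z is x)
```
[1, 6, 2, 95]
[1, 6, 2]
True False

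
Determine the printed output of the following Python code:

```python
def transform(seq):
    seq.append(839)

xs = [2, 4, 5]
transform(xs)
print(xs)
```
[2, 4, 5, 839]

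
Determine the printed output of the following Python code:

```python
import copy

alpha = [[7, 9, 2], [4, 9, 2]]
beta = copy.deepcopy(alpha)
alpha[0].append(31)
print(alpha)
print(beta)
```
[[7, 9, 2, 31], [4, 9, 2]]
[[7, 9, 2], [4, 9, 2]]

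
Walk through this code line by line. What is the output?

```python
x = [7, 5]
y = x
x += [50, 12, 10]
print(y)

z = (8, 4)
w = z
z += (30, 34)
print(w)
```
[7, 5, 50, 12, 10]
(8, 4)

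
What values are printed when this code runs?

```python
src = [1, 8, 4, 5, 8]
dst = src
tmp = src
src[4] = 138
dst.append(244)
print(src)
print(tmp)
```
[1, 8, 4, 5, 138, 244]
[1, 8, 4, 5, 138, 244]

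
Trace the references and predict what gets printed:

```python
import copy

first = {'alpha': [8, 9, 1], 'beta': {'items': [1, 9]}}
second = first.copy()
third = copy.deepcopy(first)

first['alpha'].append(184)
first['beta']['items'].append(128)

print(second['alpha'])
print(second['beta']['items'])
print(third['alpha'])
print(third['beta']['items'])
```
[8, 9, 1, 184]
[1, 9, 128]
[8, 9, 1]
[1, 9]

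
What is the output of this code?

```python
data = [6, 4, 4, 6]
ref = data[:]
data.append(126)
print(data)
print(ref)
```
[6, 4, 4, 6, 126]
[6, 4, 4, 6]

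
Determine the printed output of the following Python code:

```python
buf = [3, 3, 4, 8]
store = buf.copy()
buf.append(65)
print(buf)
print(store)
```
[3, 3, 4, 8, 65]
[3, 3, 4, 8]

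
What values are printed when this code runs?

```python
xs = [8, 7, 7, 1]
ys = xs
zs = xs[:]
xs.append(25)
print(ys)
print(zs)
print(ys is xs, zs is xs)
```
[8, 7, 7, 1, 25]
[8, 7, 7, 1]
True False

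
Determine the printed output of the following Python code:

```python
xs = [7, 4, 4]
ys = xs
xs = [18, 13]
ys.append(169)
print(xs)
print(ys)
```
[18, 13]
[7, 4, 4, 169]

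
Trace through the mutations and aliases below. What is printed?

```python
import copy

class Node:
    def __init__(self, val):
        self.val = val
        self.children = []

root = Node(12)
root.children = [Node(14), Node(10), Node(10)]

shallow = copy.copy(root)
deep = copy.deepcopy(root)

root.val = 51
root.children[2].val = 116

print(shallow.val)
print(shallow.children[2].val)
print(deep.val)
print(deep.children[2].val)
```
12
116
12
10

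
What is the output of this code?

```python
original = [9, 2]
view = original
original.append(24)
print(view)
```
[9, 2, 24]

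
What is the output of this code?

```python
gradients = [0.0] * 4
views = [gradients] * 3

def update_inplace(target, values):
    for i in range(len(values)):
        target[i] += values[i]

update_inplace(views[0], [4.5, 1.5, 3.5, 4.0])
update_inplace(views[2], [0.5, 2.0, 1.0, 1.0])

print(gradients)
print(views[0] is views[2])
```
[5.0, 3.5, 4.5, 5.0]
True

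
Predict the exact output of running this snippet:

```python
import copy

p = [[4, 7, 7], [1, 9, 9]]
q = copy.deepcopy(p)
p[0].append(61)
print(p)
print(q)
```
[[4, 7, 7, 61], [1, 9, 9]]
[[4, 7, 7], [1, 9, 9]]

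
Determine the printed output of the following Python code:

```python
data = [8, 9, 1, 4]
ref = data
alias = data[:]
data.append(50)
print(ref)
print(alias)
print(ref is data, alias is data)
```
[8, 9, 1, 4, 50]
[8, 9, 1, 4]
True False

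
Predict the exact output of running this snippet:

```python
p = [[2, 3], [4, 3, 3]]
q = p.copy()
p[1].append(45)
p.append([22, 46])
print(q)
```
[[2, 3], [4, 3, 3, 45]]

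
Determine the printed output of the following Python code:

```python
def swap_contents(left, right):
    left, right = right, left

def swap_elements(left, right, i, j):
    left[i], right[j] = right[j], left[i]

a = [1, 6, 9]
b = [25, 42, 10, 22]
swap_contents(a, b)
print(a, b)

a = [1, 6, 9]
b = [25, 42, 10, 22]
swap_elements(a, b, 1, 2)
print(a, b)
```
[1, 6, 9] [25, 42, 10, 22]
[1, 10, 9] [25, 42, 6, 22]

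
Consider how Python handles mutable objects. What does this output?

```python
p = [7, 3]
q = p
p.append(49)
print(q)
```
[7, 3, 49]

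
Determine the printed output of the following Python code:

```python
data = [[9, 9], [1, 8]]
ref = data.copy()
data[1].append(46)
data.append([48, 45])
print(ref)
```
[[9, 9], [1, 8, 46]]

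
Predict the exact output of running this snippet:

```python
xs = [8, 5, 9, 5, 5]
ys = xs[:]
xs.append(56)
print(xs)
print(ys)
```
[8, 5, 9, 5, 5, 56]
[8, 5, 9, 5, 5]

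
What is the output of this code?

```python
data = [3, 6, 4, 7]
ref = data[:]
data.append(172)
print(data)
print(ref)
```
[3, 6, 4, 7, 172]
[3, 6, 4, 7]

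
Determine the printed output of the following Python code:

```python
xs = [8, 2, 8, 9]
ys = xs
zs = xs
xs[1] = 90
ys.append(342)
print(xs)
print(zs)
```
[8, 90, 8, 9, 342]
[8, 90, 8, 9, 342]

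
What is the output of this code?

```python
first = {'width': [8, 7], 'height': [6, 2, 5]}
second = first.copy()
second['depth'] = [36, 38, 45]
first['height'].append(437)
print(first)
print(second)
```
{'width': [8, 7], 'height': [6, 2, 5, 437]}
{'width': [8, 7], 'height': [6, 2, 5, 437], 'depth': [36, 38, 45]}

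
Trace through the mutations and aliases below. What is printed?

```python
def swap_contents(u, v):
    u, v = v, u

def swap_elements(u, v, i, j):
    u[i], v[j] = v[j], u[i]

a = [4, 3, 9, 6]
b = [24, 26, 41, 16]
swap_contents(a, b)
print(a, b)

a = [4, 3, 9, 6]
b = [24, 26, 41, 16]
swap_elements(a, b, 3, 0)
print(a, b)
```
[4, 3, 9, 6] [24, 26, 41, 16]
[4, 3, 9, 24] [6, 26, 41, 16]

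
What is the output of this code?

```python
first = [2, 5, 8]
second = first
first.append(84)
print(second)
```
[2, 5, 8, 84]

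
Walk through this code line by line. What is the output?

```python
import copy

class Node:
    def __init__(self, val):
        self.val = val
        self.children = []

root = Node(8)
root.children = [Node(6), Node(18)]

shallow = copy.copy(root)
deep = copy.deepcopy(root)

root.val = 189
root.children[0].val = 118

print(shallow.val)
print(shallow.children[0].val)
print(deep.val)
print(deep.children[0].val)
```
8
118
8
6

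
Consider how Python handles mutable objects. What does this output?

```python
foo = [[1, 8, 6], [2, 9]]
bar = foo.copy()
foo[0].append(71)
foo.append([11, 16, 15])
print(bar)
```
[[1, 8, 6, 71], [2, 9]]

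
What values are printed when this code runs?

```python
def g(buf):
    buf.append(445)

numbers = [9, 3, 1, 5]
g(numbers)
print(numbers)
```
[9, 3, 1, 5, 445]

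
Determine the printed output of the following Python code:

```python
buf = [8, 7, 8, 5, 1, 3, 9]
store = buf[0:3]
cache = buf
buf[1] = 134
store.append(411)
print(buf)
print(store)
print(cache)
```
[8, 134, 8, 5, 1, 3, 9]
[8, 7, 8, 411]
[8, 134, 8, 5, 1, 3, 9]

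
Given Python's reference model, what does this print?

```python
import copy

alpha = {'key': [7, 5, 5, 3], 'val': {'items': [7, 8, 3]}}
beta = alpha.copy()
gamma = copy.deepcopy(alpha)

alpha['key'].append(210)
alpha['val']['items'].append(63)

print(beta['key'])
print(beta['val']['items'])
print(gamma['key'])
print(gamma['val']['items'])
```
[7, 5, 5, 3, 210]
[7, 8, 3, 63]
[7, 5, 5, 3]
[7, 8, 3]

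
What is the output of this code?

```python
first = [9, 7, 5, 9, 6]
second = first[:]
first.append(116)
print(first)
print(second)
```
[9, 7, 5, 9, 6, 116]
[9, 7, 5, 9, 6]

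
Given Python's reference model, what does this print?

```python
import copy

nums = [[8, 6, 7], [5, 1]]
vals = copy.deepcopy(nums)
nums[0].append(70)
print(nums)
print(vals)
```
[[8, 6, 7, 70], [5, 1]]
[[8, 6, 7], [5, 1]]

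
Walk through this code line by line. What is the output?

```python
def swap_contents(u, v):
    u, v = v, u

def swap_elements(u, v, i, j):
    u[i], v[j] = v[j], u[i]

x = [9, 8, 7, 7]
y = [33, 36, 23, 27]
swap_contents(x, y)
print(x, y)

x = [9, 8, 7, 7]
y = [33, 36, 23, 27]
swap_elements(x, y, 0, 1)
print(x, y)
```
[9, 8, 7, 7] [33, 36, 23, 27]
[36, 8, 7, 7] [33, 9, 23, 27]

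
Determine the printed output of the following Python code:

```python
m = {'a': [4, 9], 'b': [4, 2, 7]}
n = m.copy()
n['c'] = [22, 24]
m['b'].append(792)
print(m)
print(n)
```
{'a': [4, 9], 'b': [4, 2, 7, 792]}
{'a': [4, 9], 'b': [4, 2, 7, 792], 'c': [22, 24]}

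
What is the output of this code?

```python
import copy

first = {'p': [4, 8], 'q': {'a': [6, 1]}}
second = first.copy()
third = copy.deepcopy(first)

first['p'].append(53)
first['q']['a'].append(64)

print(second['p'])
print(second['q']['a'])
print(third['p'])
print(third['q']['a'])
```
[4, 8, 53]
[6, 1, 64]
[4, 8]
[6, 1]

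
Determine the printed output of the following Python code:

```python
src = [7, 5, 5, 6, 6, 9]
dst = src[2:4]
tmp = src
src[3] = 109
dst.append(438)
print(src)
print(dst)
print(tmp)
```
[7, 5, 5, 109, 6, 9]
[5, 6, 438]
[7, 5, 5, 109, 6, 9]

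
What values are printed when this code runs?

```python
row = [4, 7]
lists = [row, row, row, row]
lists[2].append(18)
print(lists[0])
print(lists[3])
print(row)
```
[4, 7, 18]
[4, 7, 18]
[4, 7, 18]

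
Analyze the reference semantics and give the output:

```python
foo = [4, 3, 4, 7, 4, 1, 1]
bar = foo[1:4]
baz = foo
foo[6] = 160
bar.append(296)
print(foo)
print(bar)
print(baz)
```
[4, 3, 4, 7, 4, 1, 160]
[3, 4, 7, 296]
[4, 3, 4, 7, 4, 1, 160]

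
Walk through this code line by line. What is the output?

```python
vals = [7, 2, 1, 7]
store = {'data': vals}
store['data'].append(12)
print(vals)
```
[7, 2, 1, 7, 12]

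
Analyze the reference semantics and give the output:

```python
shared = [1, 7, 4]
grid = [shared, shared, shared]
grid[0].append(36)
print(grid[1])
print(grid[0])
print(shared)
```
[1, 7, 4, 36]
[1, 7, 4, 36]
[1, 7, 4, 36]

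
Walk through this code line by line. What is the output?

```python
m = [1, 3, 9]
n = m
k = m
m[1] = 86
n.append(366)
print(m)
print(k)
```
[1, 86, 9, 366]
[1, 86, 9, 366]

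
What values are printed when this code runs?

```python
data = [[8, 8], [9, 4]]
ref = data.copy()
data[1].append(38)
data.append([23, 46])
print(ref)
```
[[8, 8], [9, 4, 38]]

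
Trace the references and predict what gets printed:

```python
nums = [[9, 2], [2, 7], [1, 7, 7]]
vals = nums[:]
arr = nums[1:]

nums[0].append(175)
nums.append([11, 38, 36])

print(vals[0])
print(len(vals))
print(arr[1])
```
[9, 2, 175]
3
[1, 7, 7]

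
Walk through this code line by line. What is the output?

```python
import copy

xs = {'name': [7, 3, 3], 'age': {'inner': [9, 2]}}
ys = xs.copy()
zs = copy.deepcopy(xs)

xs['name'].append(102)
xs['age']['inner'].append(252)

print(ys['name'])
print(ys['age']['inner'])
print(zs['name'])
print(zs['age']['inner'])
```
[7, 3, 3, 102]
[9, 2, 252]
[7, 3, 3]
[9, 2]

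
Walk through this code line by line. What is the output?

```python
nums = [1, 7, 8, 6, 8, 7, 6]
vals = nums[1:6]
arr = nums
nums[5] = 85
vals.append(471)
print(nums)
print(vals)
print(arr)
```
[1, 7, 8, 6, 8, 85, 6]
[7, 8, 6, 8, 7, 471]
[1, 7, 8, 6, 8, 85, 6]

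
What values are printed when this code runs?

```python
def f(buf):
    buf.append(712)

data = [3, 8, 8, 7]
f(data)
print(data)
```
[3, 8, 8, 7, 712]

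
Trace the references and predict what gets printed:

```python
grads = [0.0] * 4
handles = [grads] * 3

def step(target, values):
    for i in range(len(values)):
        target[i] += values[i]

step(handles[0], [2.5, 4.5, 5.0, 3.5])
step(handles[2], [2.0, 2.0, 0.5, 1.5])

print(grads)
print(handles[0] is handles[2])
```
[4.5, 6.5, 5.5, 5.0]
True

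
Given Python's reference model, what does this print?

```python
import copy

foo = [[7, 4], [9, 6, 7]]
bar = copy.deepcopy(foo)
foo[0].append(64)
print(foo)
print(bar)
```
[[7, 4, 64], [9, 6, 7]]
[[7, 4], [9, 6, 7]]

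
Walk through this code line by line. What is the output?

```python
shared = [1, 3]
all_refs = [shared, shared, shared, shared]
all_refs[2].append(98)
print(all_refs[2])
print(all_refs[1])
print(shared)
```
[1, 3, 98]
[1, 3, 98]
[1, 3, 98]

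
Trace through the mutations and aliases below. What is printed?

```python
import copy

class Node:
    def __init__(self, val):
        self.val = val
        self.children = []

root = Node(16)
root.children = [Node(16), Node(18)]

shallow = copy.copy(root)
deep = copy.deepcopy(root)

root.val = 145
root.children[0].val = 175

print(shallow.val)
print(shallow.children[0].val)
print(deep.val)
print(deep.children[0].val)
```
16
175
16
16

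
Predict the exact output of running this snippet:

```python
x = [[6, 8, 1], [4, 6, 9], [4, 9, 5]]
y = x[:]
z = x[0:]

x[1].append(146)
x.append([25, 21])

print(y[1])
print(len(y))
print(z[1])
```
[4, 6, 9, 146]
3
[4, 6, 9, 146]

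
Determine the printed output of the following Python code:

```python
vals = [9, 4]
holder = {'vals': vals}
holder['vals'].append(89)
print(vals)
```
[9, 4, 89]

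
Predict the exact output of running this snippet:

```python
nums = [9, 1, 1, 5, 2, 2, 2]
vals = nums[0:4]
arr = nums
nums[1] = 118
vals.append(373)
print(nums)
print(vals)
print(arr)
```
[9, 118, 1, 5, 2, 2, 2]
[9, 1, 1, 5, 373]
[9, 118, 1, 5, 2, 2, 2]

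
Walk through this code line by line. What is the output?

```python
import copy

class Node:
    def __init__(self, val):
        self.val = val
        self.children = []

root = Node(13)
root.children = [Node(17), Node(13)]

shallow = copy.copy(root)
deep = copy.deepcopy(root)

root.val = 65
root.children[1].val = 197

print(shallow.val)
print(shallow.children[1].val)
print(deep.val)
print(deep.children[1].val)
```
13
197
13
13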